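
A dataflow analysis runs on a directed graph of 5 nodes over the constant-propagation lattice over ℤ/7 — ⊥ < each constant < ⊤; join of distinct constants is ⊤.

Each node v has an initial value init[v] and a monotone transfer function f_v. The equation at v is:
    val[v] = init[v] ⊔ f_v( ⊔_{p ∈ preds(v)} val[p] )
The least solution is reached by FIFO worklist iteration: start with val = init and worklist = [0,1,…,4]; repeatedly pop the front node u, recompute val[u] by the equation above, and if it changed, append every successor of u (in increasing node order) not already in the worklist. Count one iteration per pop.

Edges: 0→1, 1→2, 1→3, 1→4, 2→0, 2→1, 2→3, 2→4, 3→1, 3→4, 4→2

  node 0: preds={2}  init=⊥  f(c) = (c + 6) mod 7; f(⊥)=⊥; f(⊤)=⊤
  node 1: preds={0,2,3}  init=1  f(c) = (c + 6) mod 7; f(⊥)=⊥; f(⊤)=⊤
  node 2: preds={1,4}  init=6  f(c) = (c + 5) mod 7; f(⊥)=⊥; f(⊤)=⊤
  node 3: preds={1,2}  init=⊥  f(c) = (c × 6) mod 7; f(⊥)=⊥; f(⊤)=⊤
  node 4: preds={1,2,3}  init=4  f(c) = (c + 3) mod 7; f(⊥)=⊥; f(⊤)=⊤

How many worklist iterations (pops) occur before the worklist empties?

Iteration log — 8 steps:
  step 1. node 0  ⊔preds=6  new=5  old=⊥  +wl: 
  step 2. node 1  ⊔preds=⊤  new=⊤  old=1  +wl: 
  step 3. node 2  ⊔preds=⊤  new=⊤  old=6  +wl: 0,1
  step 4. node 3  ⊔preds=⊤  new=⊤  old=⊥  +wl: 
  step 5. node 4  ⊔preds=⊤  new=⊤  old=4  +wl: 2
  step 6. node 0  ⊔preds=⊤  new=⊤  old=5  +wl: 
  step 7. node 1  ⊔preds=⊤  new=⊤  stable
  step 8. node 2  ⊔preds=⊤  new=⊤  stable

Least fixpoint reached:
  node 0: ⊤
  node 1: ⊤
  node 2: ⊤
  node 3: ⊤
  node 4: ⊤

8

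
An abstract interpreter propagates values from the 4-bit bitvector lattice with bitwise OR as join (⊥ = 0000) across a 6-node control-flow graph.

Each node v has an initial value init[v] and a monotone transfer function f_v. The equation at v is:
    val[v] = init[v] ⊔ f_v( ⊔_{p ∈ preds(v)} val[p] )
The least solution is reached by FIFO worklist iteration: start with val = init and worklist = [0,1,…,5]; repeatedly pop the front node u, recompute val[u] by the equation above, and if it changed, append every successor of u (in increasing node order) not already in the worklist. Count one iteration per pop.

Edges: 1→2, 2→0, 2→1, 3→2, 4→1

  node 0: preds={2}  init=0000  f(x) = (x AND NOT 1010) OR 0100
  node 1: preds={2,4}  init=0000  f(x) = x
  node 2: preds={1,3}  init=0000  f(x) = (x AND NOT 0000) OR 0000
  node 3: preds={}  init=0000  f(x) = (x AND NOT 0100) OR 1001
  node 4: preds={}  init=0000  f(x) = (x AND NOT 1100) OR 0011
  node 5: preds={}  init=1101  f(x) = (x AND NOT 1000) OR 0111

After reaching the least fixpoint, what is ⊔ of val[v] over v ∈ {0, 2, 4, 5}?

Iteration log — 12 steps:
  step 1. node 0  ⊔preds=0000  new=0100  old=0000  +wl: 
  step 2. node 1  ⊔preds=0000  new=0000  stable
  step 3. node 2  ⊔preds=0000  new=0000  stable
  step 4. node 3  ⊔preds=0000  new=1001  old=0000  +wl: 2
  step 5. node 4  ⊔preds=0000  new=0011  old=0000  +wl: 1
  step 6. node 5  ⊔preds=0000  new=1111  old=1101  +wl: 
  step 7. node 2  ⊔preds=1001  new=1001  old=0000  +wl: 0
  step 8. node 1  ⊔preds=1011  new=1011  old=0000  +wl: 2
  step 9. node 0  ⊔preds=1001  new=0101  old=0100  +wl: 
  step 10. node 2  ⊔preds=1011  new=1011  old=1001  +wl: 0,1
  step 11. node 0  ⊔preds=1011  new=0101  stable
  step 12. node 1  ⊔preds=1011  new=1011  stable

Least fixpoint reached:
  node 0: 0101
  node 1: 1011
  node 2: 1011
  node 3: 1001
  node 4: 0011
  node 5: 1111

1111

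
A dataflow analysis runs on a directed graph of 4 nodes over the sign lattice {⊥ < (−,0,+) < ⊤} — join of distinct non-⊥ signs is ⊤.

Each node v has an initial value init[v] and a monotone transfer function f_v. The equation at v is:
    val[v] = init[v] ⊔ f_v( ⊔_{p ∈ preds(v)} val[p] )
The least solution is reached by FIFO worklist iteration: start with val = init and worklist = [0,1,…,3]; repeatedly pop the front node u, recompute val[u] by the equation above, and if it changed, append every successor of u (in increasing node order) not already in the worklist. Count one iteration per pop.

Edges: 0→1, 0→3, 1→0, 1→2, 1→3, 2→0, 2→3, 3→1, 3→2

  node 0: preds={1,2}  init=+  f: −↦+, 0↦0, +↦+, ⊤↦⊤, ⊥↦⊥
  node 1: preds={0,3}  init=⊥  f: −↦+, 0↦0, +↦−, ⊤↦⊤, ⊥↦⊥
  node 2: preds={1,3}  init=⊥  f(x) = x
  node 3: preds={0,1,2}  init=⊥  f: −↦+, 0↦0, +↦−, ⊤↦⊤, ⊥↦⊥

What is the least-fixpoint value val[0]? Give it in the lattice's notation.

⊤

Trace (10 dequeues):
  [1] u=0 | in ⊥ | out + | ==
  [2] u=1 | in + | out − | prev ⊥ | push {0}
  [3] u=2 | in − | out − | prev ⊥ | push {}
  [4] u=3 | in ⊤ | out ⊤ | prev ⊥ | push {1,2}
  [5] u=0 | in − | out + | ==
  [6] u=1 | in ⊤ | out ⊤ | prev − | push {0,3}
  [7] u=2 | in ⊤ | out ⊤ | prev − | push {}
  [8] u=0 | in ⊤ | out ⊤ | prev + | push {1}
  [9] u=3 | in ⊤ | out ⊤ | ==
  [10] u=1 | in ⊤ | out ⊤ | ==

Converged values:
  [0] ⊤
  [1] ⊤
  [2] ⊤
  [3] ⊤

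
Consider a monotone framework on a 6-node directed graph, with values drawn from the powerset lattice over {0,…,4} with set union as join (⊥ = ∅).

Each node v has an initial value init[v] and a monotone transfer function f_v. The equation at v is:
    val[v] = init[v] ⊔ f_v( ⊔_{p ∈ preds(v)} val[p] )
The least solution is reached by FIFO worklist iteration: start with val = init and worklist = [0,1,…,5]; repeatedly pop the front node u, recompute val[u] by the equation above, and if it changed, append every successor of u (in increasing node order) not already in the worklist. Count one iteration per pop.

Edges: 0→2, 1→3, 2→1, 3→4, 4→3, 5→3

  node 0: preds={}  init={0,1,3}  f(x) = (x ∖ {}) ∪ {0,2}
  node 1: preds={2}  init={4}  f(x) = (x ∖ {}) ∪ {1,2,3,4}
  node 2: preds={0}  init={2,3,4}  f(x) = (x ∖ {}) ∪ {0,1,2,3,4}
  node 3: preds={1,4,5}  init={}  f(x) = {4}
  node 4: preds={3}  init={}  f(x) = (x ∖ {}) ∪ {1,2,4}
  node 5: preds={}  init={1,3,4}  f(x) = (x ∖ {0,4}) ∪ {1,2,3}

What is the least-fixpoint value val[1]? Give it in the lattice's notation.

{0,1,2,3,4}

Worklist (8 pops):
  #1 pop 0: in={} → {0,1,2,3} (was {0,1,3}); enqueue []
  #2 pop 1: in={2,3,4} → {1,2,3,4} (was {4}); enqueue []
  #3 pop 2: in={0,1,2,3} → {0,1,2,3,4} (was {2,3,4}); enqueue [1]
  #4 pop 3: in={1,2,3,4} → {4} (was {}); enqueue []
  #5 pop 4: in={4} → {1,2,4} (was {}); enqueue [3]
  #6 pop 5: in={} → {1,2,3,4} (was {1,3,4}); enqueue []
  #7 pop 1: in={0,1,2,3,4} → {0,1,2,3,4} (was {1,2,3,4}); enqueue []
  #8 pop 3: in={0,1,2,3,4} → {4} (no change)

Fixpoint:
  val[0] = {0,1,2,3}
  val[1] = {0,1,2,3,4}
  val[2] = {0,1,2,3,4}
  val[3] = {4}
  val[4] = {1,2,4}
  val[5] = {1,2,3,4}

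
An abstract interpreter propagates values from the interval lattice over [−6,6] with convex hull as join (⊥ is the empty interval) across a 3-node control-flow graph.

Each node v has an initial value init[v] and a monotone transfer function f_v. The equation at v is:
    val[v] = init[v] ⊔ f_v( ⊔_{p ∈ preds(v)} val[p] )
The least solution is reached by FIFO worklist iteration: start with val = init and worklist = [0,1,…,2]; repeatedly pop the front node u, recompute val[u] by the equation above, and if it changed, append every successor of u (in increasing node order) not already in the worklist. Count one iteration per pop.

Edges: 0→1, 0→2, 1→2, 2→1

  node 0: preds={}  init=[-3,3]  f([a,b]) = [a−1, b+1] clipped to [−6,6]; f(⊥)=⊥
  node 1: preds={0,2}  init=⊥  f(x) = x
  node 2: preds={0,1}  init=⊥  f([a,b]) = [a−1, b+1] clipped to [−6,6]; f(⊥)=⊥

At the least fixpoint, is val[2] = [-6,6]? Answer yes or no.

Trace (9 dequeues):
  [1] u=0 | in ⊥ | out [-3,3] | ==
  [2] u=1 | in [-3,3] | out [-3,3] | prev ⊥ | push {}
  [3] u=2 | in [-3,3] | out [-4,4] | prev ⊥ | push {1}
  [4] u=1 | in [-4,4] | out [-4,4] | prev [-3,3] | push {2}
  [5] u=2 | in [-4,4] | out [-5,5] | prev [-4,4] | push {1}
  [6] u=1 | in [-5,5] | out [-5,5] | prev [-4,4] | push {2}
  [7] u=2 | in [-5,5] | out [-6,6] | prev [-5,5] | push {1}
  [8] u=1 | in [-6,6] | out [-6,6] | prev [-5,5] | push {2}
  [9] u=2 | in [-6,6] | out [-6,6] | ==

Converged values:
  [0] [-3,3]
  [1] [-6,6]
  [2] [-6,6]

yes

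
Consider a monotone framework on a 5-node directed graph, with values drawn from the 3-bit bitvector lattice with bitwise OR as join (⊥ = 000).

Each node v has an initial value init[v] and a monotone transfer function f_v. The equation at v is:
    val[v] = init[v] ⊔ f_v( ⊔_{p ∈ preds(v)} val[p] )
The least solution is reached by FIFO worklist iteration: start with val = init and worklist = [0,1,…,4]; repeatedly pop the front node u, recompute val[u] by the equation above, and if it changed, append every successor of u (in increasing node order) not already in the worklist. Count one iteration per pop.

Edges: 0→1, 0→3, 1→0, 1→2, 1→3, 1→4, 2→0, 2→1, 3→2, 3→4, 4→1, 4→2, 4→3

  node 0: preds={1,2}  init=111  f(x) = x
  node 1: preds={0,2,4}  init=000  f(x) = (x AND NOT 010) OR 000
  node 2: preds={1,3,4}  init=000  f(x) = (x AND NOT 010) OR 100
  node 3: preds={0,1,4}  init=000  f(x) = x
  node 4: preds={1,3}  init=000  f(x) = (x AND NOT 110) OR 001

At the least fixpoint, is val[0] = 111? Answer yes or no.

Trace (9 dequeues):
  [1] u=0 | in 000 | out 111 | ==
  [2] u=1 | in 111 | out 101 | prev 000 | push {0}
  [3] u=2 | in 101 | out 101 | prev 000 | push {1}
  [4] u=3 | in 111 | out 111 | prev 000 | push {2}
  [5] u=4 | in 111 | out 001 | prev 000 | push {3}
  [6] u=0 | in 101 | out 111 | ==
  [7] u=1 | in 111 | out 101 | ==
  [8] u=2 | in 111 | out 101 | ==
  [9] u=3 | in 111 | out 111 | ==

Converged values:
  [0] 111
  [1] 101
  [2] 101
  [3] 111
  [4] 001

yes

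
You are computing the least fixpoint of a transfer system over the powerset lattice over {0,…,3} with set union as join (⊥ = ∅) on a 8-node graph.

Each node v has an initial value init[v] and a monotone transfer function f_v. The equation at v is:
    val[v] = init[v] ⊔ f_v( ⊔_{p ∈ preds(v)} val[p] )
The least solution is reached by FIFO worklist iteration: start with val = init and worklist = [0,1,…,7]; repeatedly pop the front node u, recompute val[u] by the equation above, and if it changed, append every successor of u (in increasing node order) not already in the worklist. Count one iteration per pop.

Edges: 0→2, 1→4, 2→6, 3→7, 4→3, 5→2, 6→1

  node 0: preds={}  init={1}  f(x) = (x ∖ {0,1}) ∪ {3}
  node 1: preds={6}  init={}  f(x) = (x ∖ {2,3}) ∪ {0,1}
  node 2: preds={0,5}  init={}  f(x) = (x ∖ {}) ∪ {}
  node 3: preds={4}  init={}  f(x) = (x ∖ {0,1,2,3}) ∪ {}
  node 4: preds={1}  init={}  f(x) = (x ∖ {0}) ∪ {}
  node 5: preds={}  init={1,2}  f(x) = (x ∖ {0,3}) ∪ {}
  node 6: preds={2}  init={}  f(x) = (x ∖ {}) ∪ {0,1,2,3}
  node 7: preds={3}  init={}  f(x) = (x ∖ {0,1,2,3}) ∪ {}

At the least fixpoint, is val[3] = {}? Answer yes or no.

Worklist (10 pops):
  #1 pop 0: in={} → {1,3} (was {1}); enqueue []
  #2 pop 1: in={} → {0,1} (was {}); enqueue []
  #3 pop 2: in={1,2,3} → {1,2,3} (was {}); enqueue []
  #4 pop 3: in={} → {} (no change)
  #5 pop 4: in={0,1} → {1} (was {}); enqueue [3]
  #6 pop 5: in={} → {1,2} (no change)
  #7 pop 6: in={1,2,3} → {0,1,2,3} (was {}); enqueue [1]
  #8 pop 7: in={} → {} (no change)
  #9 pop 3: in={1} → {} (no change)
  #10 pop 1: in={0,1,2,3} → {0,1} (no change)

Fixpoint:
  val[0] = {1,3}
  val[1] = {0,1}
  val[2] = {1,2,3}
  val[3] = {}
  val[4] = {1}
  val[5] = {1,2}
  val[6] = {0,1,2,3}
  val[7] = {}

yes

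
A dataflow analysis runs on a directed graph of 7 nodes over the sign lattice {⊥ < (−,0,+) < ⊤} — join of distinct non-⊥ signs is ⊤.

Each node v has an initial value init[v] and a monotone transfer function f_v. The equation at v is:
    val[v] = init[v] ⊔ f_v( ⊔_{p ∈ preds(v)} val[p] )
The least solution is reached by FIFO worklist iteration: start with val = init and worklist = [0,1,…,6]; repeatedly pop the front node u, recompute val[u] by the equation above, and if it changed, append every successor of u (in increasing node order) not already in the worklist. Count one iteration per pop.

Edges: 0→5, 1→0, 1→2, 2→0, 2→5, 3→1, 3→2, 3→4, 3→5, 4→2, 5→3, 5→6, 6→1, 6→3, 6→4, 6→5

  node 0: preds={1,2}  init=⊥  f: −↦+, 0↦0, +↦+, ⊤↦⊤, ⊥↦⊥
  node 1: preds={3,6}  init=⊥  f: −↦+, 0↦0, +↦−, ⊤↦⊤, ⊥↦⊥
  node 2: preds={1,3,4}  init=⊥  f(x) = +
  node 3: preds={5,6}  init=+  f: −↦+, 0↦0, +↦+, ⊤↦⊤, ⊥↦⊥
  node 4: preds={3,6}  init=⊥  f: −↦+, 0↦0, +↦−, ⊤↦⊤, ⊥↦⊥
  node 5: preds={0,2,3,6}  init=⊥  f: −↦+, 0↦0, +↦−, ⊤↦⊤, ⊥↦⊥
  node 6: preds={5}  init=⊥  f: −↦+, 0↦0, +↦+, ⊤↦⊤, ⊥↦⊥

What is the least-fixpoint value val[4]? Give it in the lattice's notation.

⊤

Iteration log — 21 steps:
  step 1. node 0  ⊔preds=⊥  new=⊥  stable
  step 2. node 1  ⊔preds=+  new=−  old=⊥  +wl: 0
  step 3. node 2  ⊔preds=⊤  new=+  old=⊥  +wl: 
  step 4. node 3  ⊔preds=⊥  new=+  stable
  step 5. node 4  ⊔preds=+  new=−  old=⊥  +wl: 2
  step 6. node 5  ⊔preds=+  new=−  old=⊥  +wl: 3
  step 7. node 6  ⊔preds=−  new=+  old=⊥  +wl: 1,4,5
  step 8. node 0  ⊔preds=⊤  new=⊤  old=⊥  +wl: 
  step 9. node 2  ⊔preds=⊤  new=+  stable
  step 10. node 3  ⊔preds=⊤  new=⊤  old=+  +wl: 2
  step 11. node 1  ⊔preds=⊤  new=⊤  old=−  +wl: 0
  step 12. node 4  ⊔preds=⊤  new=⊤  old=−  +wl: 
  step 13. node 5  ⊔preds=⊤  new=⊤  old=−  +wl: 3,6
  step 14. node 2  ⊔preds=⊤  new=+  stable
  step 15. node 0  ⊔preds=⊤  new=⊤  stable
  step 16. node 3  ⊔preds=⊤  new=⊤  stable
  step 17. node 6  ⊔preds=⊤  new=⊤  old=+  +wl: 1,3,4,5
  step 18. node 1  ⊔preds=⊤  new=⊤  stable
  step 19. node 3  ⊔preds=⊤  new=⊤  stable
  step 20. node 4  ⊔preds=⊤  new=⊤  stable
  step 21. node 5  ⊔preds=⊤  new=⊤  stable

Least fixpoint reached:
  node 0: ⊤
  node 1: ⊤
  node 2: +
  node 3: ⊤
  node 4: ⊤
  node 5: ⊤
  node 6: ⊤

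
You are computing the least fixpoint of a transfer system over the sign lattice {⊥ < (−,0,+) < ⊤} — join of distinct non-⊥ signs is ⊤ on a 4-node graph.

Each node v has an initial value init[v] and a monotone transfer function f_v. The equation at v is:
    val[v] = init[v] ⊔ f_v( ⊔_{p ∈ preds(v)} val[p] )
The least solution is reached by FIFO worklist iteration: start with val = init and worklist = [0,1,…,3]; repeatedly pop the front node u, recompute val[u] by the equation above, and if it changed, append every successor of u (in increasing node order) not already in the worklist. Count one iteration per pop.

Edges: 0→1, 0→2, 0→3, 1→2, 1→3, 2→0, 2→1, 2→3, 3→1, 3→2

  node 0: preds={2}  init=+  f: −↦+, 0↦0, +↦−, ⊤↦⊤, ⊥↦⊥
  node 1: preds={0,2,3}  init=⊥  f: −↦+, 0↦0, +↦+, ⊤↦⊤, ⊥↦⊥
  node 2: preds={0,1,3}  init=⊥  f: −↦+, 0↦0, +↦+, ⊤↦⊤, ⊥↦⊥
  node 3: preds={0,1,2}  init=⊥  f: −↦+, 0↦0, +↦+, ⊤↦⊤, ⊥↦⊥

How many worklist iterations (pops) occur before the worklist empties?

11

Iteration log — 11 steps:
  step 1. node 0  ⊔preds=⊥  new=+  stable
  step 2. node 1  ⊔preds=+  new=+  old=⊥  +wl: 
  step 3. node 2  ⊔preds=+  new=+  old=⊥  +wl: 0,1
  step 4. node 3  ⊔preds=+  new=+  old=⊥  +wl: 2
  step 5. node 0  ⊔preds=+  new=⊤  old=+  +wl: 3
  step 6. node 1  ⊔preds=⊤  new=⊤  old=+  +wl: 
  step 7. node 2  ⊔preds=⊤  new=⊤  old=+  +wl: 0,1
  step 8. node 3  ⊔preds=⊤  new=⊤  old=+  +wl: 2
  step 9. node 0  ⊔preds=⊤  new=⊤  stable
  step 10. node 1  ⊔preds=⊤  new=⊤  stable
  step 11. node 2  ⊔preds=⊤  new=⊤  stable

Least fixpoint reached:
  node 0: ⊤
  node 1: ⊤
  node 2: ⊤
  node 3: ⊤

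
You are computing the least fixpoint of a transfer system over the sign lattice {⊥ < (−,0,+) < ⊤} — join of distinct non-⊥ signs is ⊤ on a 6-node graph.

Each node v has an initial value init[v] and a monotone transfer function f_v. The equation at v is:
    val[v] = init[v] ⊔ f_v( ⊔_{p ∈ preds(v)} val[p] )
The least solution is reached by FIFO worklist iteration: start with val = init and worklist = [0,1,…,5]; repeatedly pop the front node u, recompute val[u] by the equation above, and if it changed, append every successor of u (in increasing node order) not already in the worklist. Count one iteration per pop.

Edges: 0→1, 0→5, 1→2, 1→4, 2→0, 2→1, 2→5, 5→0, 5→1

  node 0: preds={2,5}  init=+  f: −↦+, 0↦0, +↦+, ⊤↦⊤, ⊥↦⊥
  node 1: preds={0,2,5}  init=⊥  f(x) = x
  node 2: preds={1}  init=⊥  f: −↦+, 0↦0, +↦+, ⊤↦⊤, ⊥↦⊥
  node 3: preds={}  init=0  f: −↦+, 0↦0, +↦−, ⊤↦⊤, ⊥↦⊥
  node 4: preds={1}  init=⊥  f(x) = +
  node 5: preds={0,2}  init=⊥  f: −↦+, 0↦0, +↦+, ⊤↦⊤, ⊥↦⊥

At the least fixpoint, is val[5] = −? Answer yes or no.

no

Trace (8 dequeues):
  [1] u=0 | in ⊥ | out + | ==
  [2] u=1 | in + | out + | prev ⊥ | push {}
  [3] u=2 | in + | out + | prev ⊥ | push {0,1}
  [4] u=3 | in ⊥ | out 0 | ==
  [5] u=4 | in + | out + | prev ⊥ | push {}
  [6] u=5 | in + | out + | prev ⊥ | push {}
  [7] u=0 | in + | out + | ==
  [8] u=1 | in + | out + | ==

Converged values:
  [0] +
  [1] +
  [2] +
  [3] 0
  [4] +
  [5] +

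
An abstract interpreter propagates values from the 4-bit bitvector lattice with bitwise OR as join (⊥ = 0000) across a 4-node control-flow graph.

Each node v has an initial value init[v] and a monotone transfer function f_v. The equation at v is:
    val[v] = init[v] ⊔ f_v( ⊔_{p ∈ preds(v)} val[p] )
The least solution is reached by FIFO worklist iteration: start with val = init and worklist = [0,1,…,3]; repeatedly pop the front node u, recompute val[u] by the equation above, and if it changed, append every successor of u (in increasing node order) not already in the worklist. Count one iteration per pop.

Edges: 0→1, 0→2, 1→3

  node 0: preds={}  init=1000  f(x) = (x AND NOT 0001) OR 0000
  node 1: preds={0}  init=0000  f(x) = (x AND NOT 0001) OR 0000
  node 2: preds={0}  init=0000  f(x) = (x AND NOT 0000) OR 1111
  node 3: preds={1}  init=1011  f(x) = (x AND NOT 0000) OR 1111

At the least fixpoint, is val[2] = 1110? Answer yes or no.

no

Worklist (4 pops):
  #1 pop 0: in=0000 → 1000 (no change)
  #2 pop 1: in=1000 → 1000 (was 0000); enqueue []
  #3 pop 2: in=1000 → 1111 (was 0000); enqueue []
  #4 pop 3: in=1000 → 1111 (was 1011); enqueue []

Fixpoint:
  val[0] = 1000
  val[1] = 1000
  val[2] = 1111
  val[3] = 1111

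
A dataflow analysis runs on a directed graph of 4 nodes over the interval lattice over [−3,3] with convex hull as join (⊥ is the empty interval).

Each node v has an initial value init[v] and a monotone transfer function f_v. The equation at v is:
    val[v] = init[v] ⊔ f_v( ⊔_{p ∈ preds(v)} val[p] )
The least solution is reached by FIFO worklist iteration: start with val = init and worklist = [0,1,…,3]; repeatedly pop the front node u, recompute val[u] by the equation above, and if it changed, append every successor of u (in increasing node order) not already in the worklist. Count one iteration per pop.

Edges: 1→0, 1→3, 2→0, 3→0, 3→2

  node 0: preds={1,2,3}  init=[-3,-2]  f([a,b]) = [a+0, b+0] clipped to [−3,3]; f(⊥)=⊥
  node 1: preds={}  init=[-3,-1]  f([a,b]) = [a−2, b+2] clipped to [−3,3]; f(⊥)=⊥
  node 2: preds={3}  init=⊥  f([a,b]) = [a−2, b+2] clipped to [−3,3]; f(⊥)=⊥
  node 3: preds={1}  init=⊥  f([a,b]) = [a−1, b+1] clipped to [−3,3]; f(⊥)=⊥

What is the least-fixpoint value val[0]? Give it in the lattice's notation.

Iteration log — 7 steps:
  step 1. node 0  ⊔preds=[-3,-1]  new=[-3,-1]  old=[-3,-2]  +wl: 
  step 2. node 1  ⊔preds=⊥  new=[-3,-1]  stable
  step 3. node 2  ⊔preds=⊥  new=⊥  stable
  step 4. node 3  ⊔preds=[-3,-1]  new=[-3,0]  old=⊥  +wl: 0,2
  step 5. node 0  ⊔preds=[-3,0]  new=[-3,0]  old=[-3,-1]  +wl: 
  step 6. node 2  ⊔preds=[-3,0]  new=[-3,2]  old=⊥  +wl: 0
  step 7. node 0  ⊔preds=[-3,2]  new=[-3,2]  old=[-3,0]  +wl: 

Least fixpoint reached:
  node 0: [-3,2]
  node 1: [-3,-1]
  node 2: [-3,2]
  node 3: [-3,0]

[-3,2]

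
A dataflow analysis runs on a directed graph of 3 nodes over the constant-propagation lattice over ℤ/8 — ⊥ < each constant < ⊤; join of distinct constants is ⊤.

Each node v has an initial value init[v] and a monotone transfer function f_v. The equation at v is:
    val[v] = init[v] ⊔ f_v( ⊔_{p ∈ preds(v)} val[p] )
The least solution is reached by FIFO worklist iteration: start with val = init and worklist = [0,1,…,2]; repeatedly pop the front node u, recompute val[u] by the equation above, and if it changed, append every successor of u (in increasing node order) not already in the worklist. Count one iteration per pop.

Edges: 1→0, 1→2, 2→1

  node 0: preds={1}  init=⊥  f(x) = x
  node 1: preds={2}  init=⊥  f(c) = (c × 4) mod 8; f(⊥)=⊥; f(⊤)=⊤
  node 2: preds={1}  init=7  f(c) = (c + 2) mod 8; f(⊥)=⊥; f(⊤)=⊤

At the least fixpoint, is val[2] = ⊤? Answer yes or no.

Worklist (7 pops):
  #1 pop 0: in=⊥ → ⊥ (no change)
  #2 pop 1: in=7 → 4 (was ⊥); enqueue [0]
  #3 pop 2: in=4 → ⊤ (was 7); enqueue [1]
  #4 pop 0: in=4 → 4 (was ⊥); enqueue []
  #5 pop 1: in=⊤ → ⊤ (was 4); enqueue [0,2]
  #6 pop 0: in=⊤ → ⊤ (was 4); enqueue []
  #7 pop 2: in=⊤ → ⊤ (no change)

Fixpoint:
  val[0] = ⊤
  val[1] = ⊤
  val[2] = ⊤

yes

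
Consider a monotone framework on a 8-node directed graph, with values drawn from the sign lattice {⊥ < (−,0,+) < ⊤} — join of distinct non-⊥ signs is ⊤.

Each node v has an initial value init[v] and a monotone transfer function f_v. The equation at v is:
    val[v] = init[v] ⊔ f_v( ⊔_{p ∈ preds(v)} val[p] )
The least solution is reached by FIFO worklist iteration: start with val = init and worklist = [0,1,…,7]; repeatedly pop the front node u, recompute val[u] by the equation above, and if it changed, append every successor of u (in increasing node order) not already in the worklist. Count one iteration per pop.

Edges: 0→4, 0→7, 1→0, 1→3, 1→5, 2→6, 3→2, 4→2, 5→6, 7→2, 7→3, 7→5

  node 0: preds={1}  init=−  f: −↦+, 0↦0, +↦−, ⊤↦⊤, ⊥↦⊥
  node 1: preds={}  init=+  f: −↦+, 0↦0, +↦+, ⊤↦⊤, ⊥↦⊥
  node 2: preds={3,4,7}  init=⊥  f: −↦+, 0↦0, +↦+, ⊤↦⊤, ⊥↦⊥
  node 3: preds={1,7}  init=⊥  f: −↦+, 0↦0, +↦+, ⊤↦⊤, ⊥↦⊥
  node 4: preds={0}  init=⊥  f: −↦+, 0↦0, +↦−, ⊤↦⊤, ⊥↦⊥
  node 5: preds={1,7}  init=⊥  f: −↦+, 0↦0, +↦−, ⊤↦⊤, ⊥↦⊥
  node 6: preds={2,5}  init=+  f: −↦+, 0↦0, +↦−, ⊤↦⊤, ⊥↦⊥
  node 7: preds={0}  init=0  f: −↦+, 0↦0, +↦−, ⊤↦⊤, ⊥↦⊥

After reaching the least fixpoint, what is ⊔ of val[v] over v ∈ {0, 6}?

Iteration log — 12 steps:
  step 1. node 0  ⊔preds=+  new=−  stable
  step 2. node 1  ⊔preds=⊥  new=+  stable
  step 3. node 2  ⊔preds=0  new=0  old=⊥  +wl: 
  step 4. node 3  ⊔preds=⊤  new=⊤  old=⊥  +wl: 2
  step 5. node 4  ⊔preds=−  new=+  old=⊥  +wl: 
  step 6. node 5  ⊔preds=⊤  new=⊤  old=⊥  +wl: 
  step 7. node 6  ⊔preds=⊤  new=⊤  old=+  +wl: 
  step 8. node 7  ⊔preds=−  new=⊤  old=0  +wl: 3,5
  step 9. node 2  ⊔preds=⊤  new=⊤  old=0  +wl: 6
  step 10. node 3  ⊔preds=⊤  new=⊤  stable
  step 11. node 5  ⊔preds=⊤  new=⊤  stable
  step 12. node 6  ⊔preds=⊤  new=⊤  stable

Least fixpoint reached:
  node 0: −
  node 1: +
  node 2: ⊤
  node 3: ⊤
  node 4: +
  node 5: ⊤
  node 6: ⊤
  node 7: ⊤

⊤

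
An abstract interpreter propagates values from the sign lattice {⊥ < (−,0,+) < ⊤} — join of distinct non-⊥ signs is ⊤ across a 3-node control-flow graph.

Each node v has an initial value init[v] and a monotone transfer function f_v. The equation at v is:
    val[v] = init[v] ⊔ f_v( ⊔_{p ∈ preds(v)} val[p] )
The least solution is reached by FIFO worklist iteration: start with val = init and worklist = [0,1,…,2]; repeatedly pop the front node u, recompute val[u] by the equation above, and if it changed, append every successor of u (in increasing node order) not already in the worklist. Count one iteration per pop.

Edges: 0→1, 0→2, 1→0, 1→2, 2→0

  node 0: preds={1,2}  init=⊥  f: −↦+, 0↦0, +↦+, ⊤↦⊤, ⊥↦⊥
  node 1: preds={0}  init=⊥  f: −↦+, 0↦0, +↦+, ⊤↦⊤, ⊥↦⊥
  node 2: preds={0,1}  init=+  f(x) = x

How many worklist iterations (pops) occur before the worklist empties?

4

Trace (4 dequeues):
  [1] u=0 | in + | out + | prev ⊥ | push {}
  [2] u=1 | in + | out + | prev ⊥ | push {0}
  [3] u=2 | in + | out + | ==
  [4] u=0 | in + | out + | ==

Converged values:
  [0] +
  [1] +
  [2] +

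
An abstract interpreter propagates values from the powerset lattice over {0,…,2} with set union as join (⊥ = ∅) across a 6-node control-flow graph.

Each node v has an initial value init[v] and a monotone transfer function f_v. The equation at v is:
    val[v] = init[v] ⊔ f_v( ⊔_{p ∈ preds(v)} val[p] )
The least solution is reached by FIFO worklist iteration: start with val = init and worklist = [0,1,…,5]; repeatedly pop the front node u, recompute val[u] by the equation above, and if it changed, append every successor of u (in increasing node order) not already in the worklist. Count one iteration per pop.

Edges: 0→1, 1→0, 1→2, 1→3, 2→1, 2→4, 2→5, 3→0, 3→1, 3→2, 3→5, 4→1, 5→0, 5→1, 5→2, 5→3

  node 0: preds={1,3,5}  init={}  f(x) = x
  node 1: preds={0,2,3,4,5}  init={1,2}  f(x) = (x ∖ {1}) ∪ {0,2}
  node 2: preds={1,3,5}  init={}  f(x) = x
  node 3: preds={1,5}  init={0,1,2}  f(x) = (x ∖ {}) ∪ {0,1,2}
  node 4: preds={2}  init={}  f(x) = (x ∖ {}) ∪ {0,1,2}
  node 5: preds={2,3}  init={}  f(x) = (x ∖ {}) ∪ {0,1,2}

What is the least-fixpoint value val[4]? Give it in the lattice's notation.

{0,1,2}

Iteration log — 10 steps:
  step 1. node 0  ⊔preds={0,1,2}  new={0,1,2}  old={}  +wl: 
  step 2. node 1  ⊔preds={0,1,2}  new={0,1,2}  old={1,2}  +wl: 0
  step 3. node 2  ⊔preds={0,1,2}  new={0,1,2}  old={}  +wl: 1
  step 4. node 3  ⊔preds={0,1,2}  new={0,1,2}  stable
  step 5. node 4  ⊔preds={0,1,2}  new={0,1,2}  old={}  +wl: 
  step 6. node 5  ⊔preds={0,1,2}  new={0,1,2}  old={}  +wl: 2,3
  step 7. node 0  ⊔preds={0,1,2}  new={0,1,2}  stable
  step 8. node 1  ⊔preds={0,1,2}  new={0,1,2}  stable
  step 9. node 2  ⊔preds={0,1,2}  new={0,1,2}  stable
  step 10. node 3  ⊔preds={0,1,2}  new={0,1,2}  stable

Least fixpoint reached:
  node 0: {0,1,2}
  node 1: {0,1,2}
  node 2: {0,1,2}
  node 3: {0,1,2}
  node 4: {0,1,2}
  node 5: {0,1,2}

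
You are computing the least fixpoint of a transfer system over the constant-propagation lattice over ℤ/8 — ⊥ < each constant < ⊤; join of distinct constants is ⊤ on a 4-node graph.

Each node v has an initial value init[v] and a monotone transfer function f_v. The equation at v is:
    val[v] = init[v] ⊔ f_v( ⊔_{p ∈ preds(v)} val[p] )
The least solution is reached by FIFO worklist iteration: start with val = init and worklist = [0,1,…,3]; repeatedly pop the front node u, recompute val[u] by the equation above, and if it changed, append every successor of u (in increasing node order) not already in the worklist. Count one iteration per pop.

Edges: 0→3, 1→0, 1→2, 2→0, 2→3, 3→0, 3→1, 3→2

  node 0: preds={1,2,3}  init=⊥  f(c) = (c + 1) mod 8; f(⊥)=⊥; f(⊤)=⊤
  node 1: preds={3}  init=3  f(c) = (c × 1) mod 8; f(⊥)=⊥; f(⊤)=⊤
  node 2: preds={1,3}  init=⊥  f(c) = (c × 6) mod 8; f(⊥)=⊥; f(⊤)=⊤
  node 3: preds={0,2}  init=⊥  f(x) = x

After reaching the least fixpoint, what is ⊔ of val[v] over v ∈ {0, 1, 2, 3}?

⊤

Worklist (9 pops):
  #1 pop 0: in=3 → 4 (was ⊥); enqueue []
  #2 pop 1: in=⊥ → 3 (no change)
  #3 pop 2: in=3 → 2 (was ⊥); enqueue [0]
  #4 pop 3: in=⊤ → ⊤ (was ⊥); enqueue [1,2]
  #5 pop 0: in=⊤ → ⊤ (was 4); enqueue [3]
  #6 pop 1: in=⊤ → ⊤ (was 3); enqueue [0]
  #7 pop 2: in=⊤ → ⊤ (was 2); enqueue []
  #8 pop 3: in=⊤ → ⊤ (no change)
  #9 pop 0: in=⊤ → ⊤ (no change)

Fixpoint:
  val[0] = ⊤
  val[1] = ⊤
  val[2] = ⊤
  val[3] = ⊤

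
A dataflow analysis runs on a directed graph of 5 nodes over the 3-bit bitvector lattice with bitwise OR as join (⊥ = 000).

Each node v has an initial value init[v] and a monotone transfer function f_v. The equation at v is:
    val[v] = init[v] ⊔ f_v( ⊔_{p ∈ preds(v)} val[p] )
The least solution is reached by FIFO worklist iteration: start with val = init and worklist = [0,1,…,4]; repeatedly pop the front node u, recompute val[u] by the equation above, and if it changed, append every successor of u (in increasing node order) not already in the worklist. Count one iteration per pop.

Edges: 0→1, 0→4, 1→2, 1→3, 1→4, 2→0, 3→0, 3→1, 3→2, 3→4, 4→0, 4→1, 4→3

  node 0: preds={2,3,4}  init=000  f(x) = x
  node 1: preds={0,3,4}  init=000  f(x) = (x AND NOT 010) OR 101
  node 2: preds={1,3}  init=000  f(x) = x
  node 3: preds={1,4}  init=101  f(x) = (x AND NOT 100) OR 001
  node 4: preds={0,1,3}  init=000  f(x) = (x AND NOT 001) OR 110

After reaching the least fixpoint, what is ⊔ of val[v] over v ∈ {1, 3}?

Trace (13 dequeues):
  [1] u=0 | in 101 | out 101 | prev 000 | push {}
  [2] u=1 | in 101 | out 101 | prev 000 | push {}
  [3] u=2 | in 101 | out 101 | prev 000 | push {0}
  [4] u=3 | in 101 | out 101 | ==
  [5] u=4 | in 101 | out 110 | prev 000 | push {1,3}
  [6] u=0 | in 111 | out 111 | prev 101 | push {4}
  [7] u=1 | in 111 | out 101 | ==
  [8] u=3 | in 111 | out 111 | prev 101 | push {0,1,2}
  [9] u=4 | in 111 | out 110 | ==
  [10] u=0 | in 111 | out 111 | ==
  [11] u=1 | in 111 | out 101 | ==
  [12] u=2 | in 111 | out 111 | prev 101 | push {0}
  [13] u=0 | in 111 | out 111 | ==

Converged values:
  [0] 111
  [1] 101
  [2] 111
  [3] 111
  [4] 110

111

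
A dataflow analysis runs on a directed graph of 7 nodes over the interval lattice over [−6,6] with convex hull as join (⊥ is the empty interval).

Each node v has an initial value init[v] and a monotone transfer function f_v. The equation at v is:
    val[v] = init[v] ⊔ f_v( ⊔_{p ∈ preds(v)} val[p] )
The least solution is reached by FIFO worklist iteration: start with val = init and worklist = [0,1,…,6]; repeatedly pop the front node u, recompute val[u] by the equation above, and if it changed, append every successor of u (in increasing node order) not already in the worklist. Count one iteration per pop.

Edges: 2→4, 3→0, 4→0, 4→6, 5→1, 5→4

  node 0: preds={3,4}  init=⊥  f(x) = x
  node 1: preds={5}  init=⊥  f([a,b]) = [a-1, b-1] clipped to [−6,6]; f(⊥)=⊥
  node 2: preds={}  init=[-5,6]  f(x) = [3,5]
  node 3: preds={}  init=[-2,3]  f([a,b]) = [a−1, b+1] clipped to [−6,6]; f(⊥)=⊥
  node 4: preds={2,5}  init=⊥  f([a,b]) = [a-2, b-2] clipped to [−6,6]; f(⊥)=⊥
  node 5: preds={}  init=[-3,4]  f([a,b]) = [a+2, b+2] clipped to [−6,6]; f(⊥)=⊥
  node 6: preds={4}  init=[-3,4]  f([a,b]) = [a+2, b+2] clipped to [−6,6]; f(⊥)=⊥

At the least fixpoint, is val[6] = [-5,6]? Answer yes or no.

no

Iteration log — 8 steps:
  step 1. node 0  ⊔preds=[-2,3]  new=[-2,3]  old=⊥  +wl: 
  step 2. node 1  ⊔preds=[-3,4]  new=[-4,3]  old=⊥  +wl: 
  step 3. node 2  ⊔preds=⊥  new=[-5,6]  stable
  step 4. node 3  ⊔preds=⊥  new=[-2,3]  stable
  step 5. node 4  ⊔preds=[-5,6]  new=[-6,4]  old=⊥  +wl: 0
  step 6. node 5  ⊔preds=⊥  new=[-3,4]  stable
  step 7. node 6  ⊔preds=[-6,4]  new=[-4,6]  old=[-3,4]  +wl: 
  step 8. node 0  ⊔preds=[-6,4]  new=[-6,4]  old=[-2,3]  +wl: 

Least fixpoint reached:
  node 0: [-6,4]
  node 1: [-4,3]
  node 2: [-5,6]
  node 3: [-2,3]
  node 4: [-6,4]
  node 5: [-3,4]
  node 6: [-4,6]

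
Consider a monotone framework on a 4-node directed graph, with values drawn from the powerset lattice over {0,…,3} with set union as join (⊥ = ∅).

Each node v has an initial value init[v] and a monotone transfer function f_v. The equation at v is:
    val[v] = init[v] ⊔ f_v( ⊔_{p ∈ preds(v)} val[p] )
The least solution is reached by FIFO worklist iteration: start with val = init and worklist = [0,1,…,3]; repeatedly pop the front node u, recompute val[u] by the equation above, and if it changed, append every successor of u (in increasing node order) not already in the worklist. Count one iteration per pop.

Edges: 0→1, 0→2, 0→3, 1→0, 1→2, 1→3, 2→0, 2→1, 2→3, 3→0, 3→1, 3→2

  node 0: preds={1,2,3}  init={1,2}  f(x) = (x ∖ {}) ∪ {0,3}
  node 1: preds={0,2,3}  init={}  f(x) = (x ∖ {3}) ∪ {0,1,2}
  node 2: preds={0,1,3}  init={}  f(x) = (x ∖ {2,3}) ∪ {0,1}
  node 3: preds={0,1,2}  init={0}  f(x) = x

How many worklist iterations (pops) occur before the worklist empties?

Trace (7 dequeues):
  [1] u=0 | in {0} | out {0,1,2,3} | prev {1,2} | push {}
  [2] u=1 | in {0,1,2,3} | out {0,1,2} | prev {} | push {0}
  [3] u=2 | in {0,1,2,3} | out {0,1} | prev {} | push {1}
  [4] u=3 | in {0,1,2,3} | out {0,1,2,3} | prev {0} | push {2}
  [5] u=0 | in {0,1,2,3} | out {0,1,2,3} | ==
  [6] u=1 | in {0,1,2,3} | out {0,1,2} | ==
  [7] u=2 | in {0,1,2,3} | out {0,1} | ==

Converged values:
  [0] {0,1,2,3}
  [1] {0,1,2}
  [2] {0,1}
  [3] {0,1,2,3}

7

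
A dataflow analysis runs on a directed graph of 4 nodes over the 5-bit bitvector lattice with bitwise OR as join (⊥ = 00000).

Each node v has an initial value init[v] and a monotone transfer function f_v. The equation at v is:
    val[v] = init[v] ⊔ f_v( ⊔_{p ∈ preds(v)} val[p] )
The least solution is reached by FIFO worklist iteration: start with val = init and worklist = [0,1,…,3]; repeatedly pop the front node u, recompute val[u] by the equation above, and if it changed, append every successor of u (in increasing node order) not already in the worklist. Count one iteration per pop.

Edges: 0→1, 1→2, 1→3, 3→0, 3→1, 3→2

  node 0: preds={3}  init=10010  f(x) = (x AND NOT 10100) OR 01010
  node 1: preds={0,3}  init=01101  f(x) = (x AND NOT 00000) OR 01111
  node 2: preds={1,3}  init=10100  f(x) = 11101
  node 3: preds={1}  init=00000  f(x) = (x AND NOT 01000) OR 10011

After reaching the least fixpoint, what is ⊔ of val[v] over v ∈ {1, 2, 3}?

Iteration log — 7 steps:
  step 1. node 0  ⊔preds=00000  new=11010  old=10010  +wl: 
  step 2. node 1  ⊔preds=11010  new=11111  old=01101  +wl: 
  step 3. node 2  ⊔preds=11111  new=11101  old=10100  +wl: 
  step 4. node 3  ⊔preds=11111  new=10111  old=00000  +wl: 0,1,2
  step 5. node 0  ⊔preds=10111  new=11011  old=11010  +wl: 
  step 6. node 1  ⊔preds=11111  new=11111  stable
  step 7. node 2  ⊔preds=11111  new=11101  stable

Least fixpoint reached:
  node 0: 11011
  node 1: 11111
  node 2: 11101
  node 3: 10111

11111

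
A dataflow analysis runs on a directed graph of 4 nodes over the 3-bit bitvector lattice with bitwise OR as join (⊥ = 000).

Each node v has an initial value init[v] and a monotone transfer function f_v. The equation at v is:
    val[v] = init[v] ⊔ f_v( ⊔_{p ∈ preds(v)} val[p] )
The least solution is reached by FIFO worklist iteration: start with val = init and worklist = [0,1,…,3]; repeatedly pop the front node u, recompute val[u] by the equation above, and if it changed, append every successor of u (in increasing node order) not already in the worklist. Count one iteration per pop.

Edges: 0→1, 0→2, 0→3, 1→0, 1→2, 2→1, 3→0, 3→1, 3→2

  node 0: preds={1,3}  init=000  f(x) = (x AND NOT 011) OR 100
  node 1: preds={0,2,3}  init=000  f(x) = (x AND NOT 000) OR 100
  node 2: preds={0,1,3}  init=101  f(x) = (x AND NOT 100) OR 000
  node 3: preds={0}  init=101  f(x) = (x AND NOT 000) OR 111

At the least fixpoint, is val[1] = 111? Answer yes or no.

Worklist (9 pops):
  #1 pop 0: in=101 → 100 (was 000); enqueue []
  #2 pop 1: in=101 → 101 (was 000); enqueue [0]
  #3 pop 2: in=101 → 101 (no change)
  #4 pop 3: in=100 → 111 (was 101); enqueue [1,2]
  #5 pop 0: in=111 → 100 (no change)
  #6 pop 1: in=111 → 111 (was 101); enqueue [0]
  #7 pop 2: in=111 → 111 (was 101); enqueue [1]
  #8 pop 0: in=111 → 100 (no change)
  #9 pop 1: in=111 → 111 (no change)

Fixpoint:
  val[0] = 100
  val[1] = 111
  val[2] = 111
  val[3] = 111

yes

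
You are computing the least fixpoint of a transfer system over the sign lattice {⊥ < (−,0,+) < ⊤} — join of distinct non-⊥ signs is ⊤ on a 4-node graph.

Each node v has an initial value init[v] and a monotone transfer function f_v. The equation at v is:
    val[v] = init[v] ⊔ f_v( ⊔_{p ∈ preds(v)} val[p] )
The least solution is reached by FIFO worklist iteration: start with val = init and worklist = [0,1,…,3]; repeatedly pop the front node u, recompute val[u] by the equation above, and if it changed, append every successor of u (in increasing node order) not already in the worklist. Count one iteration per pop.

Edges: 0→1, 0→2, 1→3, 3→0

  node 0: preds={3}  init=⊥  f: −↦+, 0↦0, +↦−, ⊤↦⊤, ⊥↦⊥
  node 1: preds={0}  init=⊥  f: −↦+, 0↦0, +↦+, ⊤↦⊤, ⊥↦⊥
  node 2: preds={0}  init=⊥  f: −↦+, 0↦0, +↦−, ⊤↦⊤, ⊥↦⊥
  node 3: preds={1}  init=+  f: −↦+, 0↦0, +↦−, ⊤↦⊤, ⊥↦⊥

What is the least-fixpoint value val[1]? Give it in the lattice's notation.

⊤

Iteration log — 8 steps:
  step 1. node 0  ⊔preds=+  new=−  old=⊥  +wl: 
  step 2. node 1  ⊔preds=−  new=+  old=⊥  +wl: 
  step 3. node 2  ⊔preds=−  new=+  old=⊥  +wl: 
  step 4. node 3  ⊔preds=+  new=⊤  old=+  +wl: 0
  step 5. node 0  ⊔preds=⊤  new=⊤  old=−  +wl: 1,2
  step 6. node 1  ⊔preds=⊤  new=⊤  old=+  +wl: 3
  step 7. node 2  ⊔preds=⊤  new=⊤  old=+  +wl: 
  step 8. node 3  ⊔preds=⊤  new=⊤  stable

Least fixpoint reached:
  node 0: ⊤
  node 1: ⊤
  node 2: ⊤
  node 3: ⊤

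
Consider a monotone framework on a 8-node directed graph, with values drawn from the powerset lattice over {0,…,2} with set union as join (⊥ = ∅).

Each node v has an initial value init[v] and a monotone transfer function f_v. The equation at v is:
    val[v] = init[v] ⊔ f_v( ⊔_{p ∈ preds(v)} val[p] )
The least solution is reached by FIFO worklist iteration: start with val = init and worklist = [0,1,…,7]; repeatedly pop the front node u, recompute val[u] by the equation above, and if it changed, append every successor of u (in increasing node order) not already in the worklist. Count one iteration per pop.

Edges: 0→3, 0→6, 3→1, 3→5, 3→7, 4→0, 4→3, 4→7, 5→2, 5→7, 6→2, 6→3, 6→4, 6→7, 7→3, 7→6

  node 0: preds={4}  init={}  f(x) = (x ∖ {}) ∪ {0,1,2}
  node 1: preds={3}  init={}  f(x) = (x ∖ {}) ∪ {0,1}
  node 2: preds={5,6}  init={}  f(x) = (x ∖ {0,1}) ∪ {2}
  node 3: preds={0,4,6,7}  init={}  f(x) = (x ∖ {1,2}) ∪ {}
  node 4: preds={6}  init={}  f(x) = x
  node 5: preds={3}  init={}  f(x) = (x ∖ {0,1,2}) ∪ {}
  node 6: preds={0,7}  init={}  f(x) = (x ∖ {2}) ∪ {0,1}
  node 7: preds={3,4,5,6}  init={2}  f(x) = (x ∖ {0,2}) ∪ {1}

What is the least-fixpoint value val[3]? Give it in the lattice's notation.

Trace (16 dequeues):
  [1] u=0 | in {} | out {0,1,2} | prev {} | push {}
  [2] u=1 | in {} | out {0,1} | prev {} | push {}
  [3] u=2 | in {} | out {2} | prev {} | push {}
  [4] u=3 | in {0,1,2} | out {0} | prev {} | push {1}
  [5] u=4 | in {} | out {} | ==
  [6] u=5 | in {0} | out {} | ==
  [7] u=6 | in {0,1,2} | out {0,1} | prev {} | push {2,3,4}
  [8] u=7 | in {0,1} | out {1,2} | prev {2} | push {6}
  [9] u=1 | in {0} | out {0,1} | ==
  [10] u=2 | in {0,1} | out {2} | ==
  [11] u=3 | in {0,1,2} | out {0} | ==
  [12] u=4 | in {0,1} | out {0,1} | prev {} | push {0,3,7}
  [13] u=6 | in {0,1,2} | out {0,1} | ==
  [14] u=0 | in {0,1} | out {0,1,2} | ==
  [15] u=3 | in {0,1,2} | out {0} | ==
  [16] u=7 | in {0,1} | out {1,2} | ==

Converged values:
  [0] {0,1,2}
  [1] {0,1}
  [2] {2}
  [3] {0}
  [4] {0,1}
  [5] {}
  [6] {0,1}
  [7] {1,2}

{0}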